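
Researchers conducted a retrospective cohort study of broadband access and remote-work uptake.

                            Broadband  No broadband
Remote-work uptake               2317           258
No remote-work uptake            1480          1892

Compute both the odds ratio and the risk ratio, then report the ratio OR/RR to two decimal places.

2.26

Reading the table with exposure as columns: a = 2317 (Broadband, case), b = 1480 (Broadband, non-case), c = 258 (No broadband, case), d = 1892.
OR = (2317·1892)/(1480·258) = 4383764/381840 = 11.48063
Risk in exposed = 2317/3797 = 0.61022; risk in unexposed = 258/2150 = 0.12000; RR = 5.08515
OR/RR = 11.48063 / 5.08515 = 2.25768
The outcome is not rare, so the OR lies further from 1 than the RR.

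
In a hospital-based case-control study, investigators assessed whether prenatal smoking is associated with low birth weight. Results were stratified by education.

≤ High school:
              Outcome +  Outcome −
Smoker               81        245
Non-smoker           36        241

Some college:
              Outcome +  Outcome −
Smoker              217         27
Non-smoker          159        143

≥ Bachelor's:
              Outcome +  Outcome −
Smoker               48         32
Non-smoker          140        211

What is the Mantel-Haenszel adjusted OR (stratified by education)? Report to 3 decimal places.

3.427

OR_MH = Σ(aᵢdᵢ/nᵢ) / Σ(bᵢcᵢ/nᵢ), where nᵢ is the stratum total.
Stratum 1 (≤ High school): n = 603; a·d/n = 81·241/603 = 32.3731; b·c/n = 245·36/603 = 14.6269
Stratum 2 (Some college): n = 546; a·d/n = 217·143/546 = 56.8333; b·c/n = 27·159/546 = 7.8626
Stratum 3 (≥ Bachelor's): n = 431; a·d/n = 48·211/431 = 23.4988; b·c/n = 32·140/431 = 10.3944
OR_MH = (32.3731 + 56.8333 + 23.4988) / (14.6269 + 7.8626 + 10.3944) = 112.7053 / 32.8839 = 3.42737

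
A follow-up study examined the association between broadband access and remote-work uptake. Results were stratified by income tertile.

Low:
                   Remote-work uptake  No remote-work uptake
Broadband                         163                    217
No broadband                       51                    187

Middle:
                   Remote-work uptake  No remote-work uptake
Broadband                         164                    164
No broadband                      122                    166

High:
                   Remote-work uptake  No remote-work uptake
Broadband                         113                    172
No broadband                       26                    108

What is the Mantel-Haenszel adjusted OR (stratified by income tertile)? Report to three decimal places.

2.009

OR_MH = Σ(aᵢdᵢ/nᵢ) / Σ(bᵢcᵢ/nᵢ), where nᵢ is the stratum total.
Stratum 1 (Low): n = 618; a·d/n = 163·187/618 = 49.3220; b·c/n = 217·51/618 = 17.9078
Stratum 2 (Middle): n = 616; a·d/n = 164·166/616 = 44.1948; b·c/n = 164·122/616 = 32.4805
Stratum 3 (High): n = 419; a·d/n = 113·108/419 = 29.1265; b·c/n = 172·26/419 = 10.6730
OR_MH = (49.3220 + 44.1948 + 29.1265) / (17.9078 + 32.4805 + 10.6730) = 122.6433 / 61.0613 = 2.00853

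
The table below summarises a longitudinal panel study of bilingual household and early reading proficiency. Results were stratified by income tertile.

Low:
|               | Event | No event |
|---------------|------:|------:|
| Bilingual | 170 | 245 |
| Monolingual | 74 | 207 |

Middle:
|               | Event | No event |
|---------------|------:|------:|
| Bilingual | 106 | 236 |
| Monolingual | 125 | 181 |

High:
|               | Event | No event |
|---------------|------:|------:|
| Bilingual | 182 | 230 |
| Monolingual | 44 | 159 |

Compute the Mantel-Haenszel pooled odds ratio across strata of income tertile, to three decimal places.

1.445

OR_MH = Σ(aᵢdᵢ/nᵢ) / Σ(bᵢcᵢ/nᵢ), where nᵢ is the stratum total.
Stratum 1 (Low): n = 696; a·d/n = 170·207/696 = 50.5603; b·c/n = 245·74/696 = 26.0489
Stratum 2 (Middle): n = 648; a·d/n = 106·181/648 = 29.6080; b·c/n = 236·125/648 = 45.5247
Stratum 3 (High): n = 615; a·d/n = 182·159/615 = 47.0537; b·c/n = 230·44/615 = 16.4553
OR_MH = (50.5603 + 29.6080 + 47.0537) / (26.0489 + 45.5247 + 16.4553) = 127.2220 / 88.0288 = 1.44523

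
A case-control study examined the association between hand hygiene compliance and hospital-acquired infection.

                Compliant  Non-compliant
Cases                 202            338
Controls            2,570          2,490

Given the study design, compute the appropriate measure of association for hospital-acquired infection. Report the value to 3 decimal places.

Reading the table with exposure as columns: a = 202 (Compliant, case), b = 2570 (Compliant, non-case), c = 338 (Non-compliant, case), d = 2490.
This is a case-control study: participants were sampled on outcome status, so risks in the source population cannot be estimated directly — relative risk is not valid here. The odds ratio is the appropriate measure.
OR = (a·d)/(b·c) = (202 × 2490) / (2570 × 338) = 502980 / 868660 = 0.57903

0.579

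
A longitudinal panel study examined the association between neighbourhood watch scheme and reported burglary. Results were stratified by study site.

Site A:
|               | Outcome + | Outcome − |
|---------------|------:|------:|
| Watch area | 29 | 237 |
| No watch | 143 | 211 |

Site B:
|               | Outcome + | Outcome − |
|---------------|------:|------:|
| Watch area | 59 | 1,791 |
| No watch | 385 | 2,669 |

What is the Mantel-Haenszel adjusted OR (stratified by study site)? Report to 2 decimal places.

OR_MH = Σ(aᵢdᵢ/nᵢ) / Σ(bᵢcᵢ/nᵢ), where nᵢ is the stratum total.
Stratum 1 (Site A): n = 620; a·d/n = 29·211/620 = 9.8694; b·c/n = 237·143/620 = 54.6629
Stratum 2 (Site B): n = 4904; a·d/n = 59·2669/4904 = 32.1107; b·c/n = 1791·385/4904 = 140.6066
OR_MH = (9.8694 + 32.1107) / (54.6629 + 140.6066) = 41.9801 / 195.2696 = 0.21499

0.21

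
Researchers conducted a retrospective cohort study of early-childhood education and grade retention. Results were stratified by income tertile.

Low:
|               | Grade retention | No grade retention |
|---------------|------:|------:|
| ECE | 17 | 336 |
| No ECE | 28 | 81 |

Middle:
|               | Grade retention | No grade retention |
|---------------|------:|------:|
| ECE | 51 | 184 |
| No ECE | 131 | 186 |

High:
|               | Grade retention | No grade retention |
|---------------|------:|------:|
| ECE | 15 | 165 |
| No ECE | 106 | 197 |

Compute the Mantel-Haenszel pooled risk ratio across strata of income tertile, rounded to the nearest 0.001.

0.366

RR_MH = Σ(aᵢ·n₀ᵢ/nᵢ) / Σ(cᵢ·n₁ᵢ/nᵢ), with n₁ᵢ = aᵢ+bᵢ (exposed), n₀ᵢ = cᵢ+dᵢ (unexposed), nᵢ = n₁ᵢ+n₀ᵢ.
Stratum 1 (Low): n₁ = 353, n₀ = 109, n = 462; a·n₀/n = 17·109/462 = 4.0108; c·n₁/n = 28·353/462 = 21.3939
Stratum 2 (Middle): n₁ = 235, n₀ = 317, n = 552; a·n₀/n = 51·317/552 = 29.2880; c·n₁/n = 131·235/552 = 55.7699
Stratum 3 (High): n₁ = 180, n₀ = 303, n = 483; a·n₀/n = 15·303/483 = 9.4099; c·n₁/n = 106·180/483 = 39.5031
RR_MH = (4.0108 + 29.2880 + 9.4099) / (21.3939 + 55.7699 + 39.5031) = 42.7088 / 116.6670 = 0.36607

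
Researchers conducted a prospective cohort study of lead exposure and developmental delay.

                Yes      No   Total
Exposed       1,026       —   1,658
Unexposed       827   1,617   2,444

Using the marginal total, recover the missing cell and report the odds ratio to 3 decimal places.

The missing cell is in the exposed row: 1658 − 1026 = 632.
So a = 1026, b = 632, c = 827, d = 1617.
OR = (a·d)/(b·c) = (1026 × 1617) / (632 × 827) = 1659042 / 522664 = 3.17420

3.174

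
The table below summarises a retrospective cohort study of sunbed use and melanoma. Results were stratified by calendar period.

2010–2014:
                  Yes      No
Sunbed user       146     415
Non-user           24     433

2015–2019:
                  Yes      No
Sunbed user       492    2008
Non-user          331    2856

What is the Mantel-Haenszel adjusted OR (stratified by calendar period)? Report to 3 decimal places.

OR_MH = Σ(aᵢdᵢ/nᵢ) / Σ(bᵢcᵢ/nᵢ), where nᵢ is the stratum total.
Stratum 1 (2010–2014): n = 1018; a·d/n = 146·433/1018 = 62.1002; b·c/n = 415·24/1018 = 9.7839
Stratum 2 (2015–2019): n = 5687; a·d/n = 492·2856/5687 = 247.0814; b·c/n = 2008·331/5687 = 116.8715
OR_MH = (62.1002 + 247.0814) / (9.7839 + 116.8715) = 309.1816 / 126.6554 = 2.44113

2.441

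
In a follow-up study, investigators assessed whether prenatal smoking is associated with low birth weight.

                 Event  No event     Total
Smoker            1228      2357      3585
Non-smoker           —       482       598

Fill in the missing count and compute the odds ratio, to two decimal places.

The missing cell is in the unexposed row: 598 − 482 = 116.
So a = 1228, b = 2357, c = 116, d = 482.
OR = (a·d)/(b·c) = (1228 × 482) / (2357 × 116) = 591896 / 273412 = 2.16485

2.16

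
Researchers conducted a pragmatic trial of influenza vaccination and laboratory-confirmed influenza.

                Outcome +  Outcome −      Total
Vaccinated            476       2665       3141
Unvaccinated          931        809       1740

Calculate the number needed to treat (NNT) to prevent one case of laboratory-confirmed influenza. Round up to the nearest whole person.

3

Risk in treated group = 476/3141 = 0.15154; risk in control = 931/1740 = 0.53506.
Absolute risk reduction = 0.53506 − 0.15154 = 0.38351
NNT = 1 / ARR = 1 / 0.38351 = 2.607 → round up → 3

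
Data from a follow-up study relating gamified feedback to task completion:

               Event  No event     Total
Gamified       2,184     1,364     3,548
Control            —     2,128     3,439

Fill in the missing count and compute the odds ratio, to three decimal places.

The missing cell is in the unexposed row: 3439 − 2128 = 1311.
So a = 2184, b = 1364, c = 1311, d = 2128.
OR = (a·d)/(b·c) = (2184 × 2128) / (1364 × 1311) = 4647552 / 1788204 = 2.59901

2.599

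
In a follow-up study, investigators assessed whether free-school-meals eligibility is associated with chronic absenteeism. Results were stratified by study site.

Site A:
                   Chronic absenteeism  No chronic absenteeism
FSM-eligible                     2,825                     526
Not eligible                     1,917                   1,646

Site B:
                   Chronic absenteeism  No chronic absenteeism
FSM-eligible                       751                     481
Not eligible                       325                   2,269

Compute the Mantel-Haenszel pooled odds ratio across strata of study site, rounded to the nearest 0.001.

OR_MH = Σ(aᵢdᵢ/nᵢ) / Σ(bᵢcᵢ/nᵢ), where nᵢ is the stratum total.
Stratum 1 (Site A): n = 6914; a·d/n = 2825·1646/6914 = 672.5412; b·c/n = 526·1917/6914 = 145.8406
Stratum 2 (Site B): n = 3826; a·d/n = 751·2269/3826 = 445.3787; b·c/n = 481·325/3826 = 40.8586
OR_MH = (672.5412 + 445.3787) / (145.8406 + 40.8586) = 1117.9199 / 186.6992 = 5.98781

5.988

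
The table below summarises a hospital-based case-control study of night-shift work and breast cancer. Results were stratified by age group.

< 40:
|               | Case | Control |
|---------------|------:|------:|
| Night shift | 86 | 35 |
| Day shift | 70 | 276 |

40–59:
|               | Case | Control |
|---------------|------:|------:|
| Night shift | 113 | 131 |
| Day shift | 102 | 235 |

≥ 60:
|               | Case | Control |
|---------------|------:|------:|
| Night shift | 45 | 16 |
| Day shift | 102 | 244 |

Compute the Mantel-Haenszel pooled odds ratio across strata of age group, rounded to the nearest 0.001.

OR_MH = Σ(aᵢdᵢ/nᵢ) / Σ(bᵢcᵢ/nᵢ), where nᵢ is the stratum total.
Stratum 1 (< 40): n = 467; a·d/n = 86·276/467 = 50.8266; b·c/n = 35·70/467 = 5.2463
Stratum 2 (40–59): n = 581; a·d/n = 113·235/581 = 45.7057; b·c/n = 131·102/581 = 22.9983
Stratum 3 (≥ 60): n = 407; a·d/n = 45·244/407 = 26.9779; b·c/n = 16·102/407 = 4.0098
OR_MH = (50.8266 + 45.7057 + 26.9779) / (5.2463 + 22.9983 + 4.0098) = 123.5101 / 32.2544 = 3.82925

3.829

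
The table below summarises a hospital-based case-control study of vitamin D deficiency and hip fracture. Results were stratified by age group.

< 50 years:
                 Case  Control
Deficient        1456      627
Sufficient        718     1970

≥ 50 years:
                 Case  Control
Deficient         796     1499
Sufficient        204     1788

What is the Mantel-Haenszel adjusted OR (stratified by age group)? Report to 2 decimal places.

OR_MH = Σ(aᵢdᵢ/nᵢ) / Σ(bᵢcᵢ/nᵢ), where nᵢ is the stratum total.
Stratum 1 (< 50 years): n = 4771; a·d/n = 1456·1970/4771 = 601.1989; b·c/n = 627·718/4771 = 94.3588
Stratum 2 (≥ 50 years): n = 4287; a·d/n = 796·1788/4287 = 331.9916; b·c/n = 1499·204/4287 = 71.3310
OR_MH = (601.1989 + 331.9916) / (94.3588 + 71.3310) = 933.1905 / 165.6898 = 5.63215

5.63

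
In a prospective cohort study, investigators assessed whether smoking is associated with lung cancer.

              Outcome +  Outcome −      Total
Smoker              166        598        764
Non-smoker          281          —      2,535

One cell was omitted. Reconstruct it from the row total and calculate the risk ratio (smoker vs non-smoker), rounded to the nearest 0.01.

The missing cell is in the unexposed row: 2535 − 281 = 2254.
So a = 166, b = 598, c = 281, d = 2254.
RR = [a/(a+b)] / [c/(c+d)] = (166/764) / (281/2535) = 0.21728/0.11085 = 1.96014

1.96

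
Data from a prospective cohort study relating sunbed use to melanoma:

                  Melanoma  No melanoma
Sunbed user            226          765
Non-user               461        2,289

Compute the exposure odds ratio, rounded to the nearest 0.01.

Cells: a = 226, b = 765, c = 461, d = 2289.
OR = (a·d)/(b·c) = (226 × 2289) / (765 × 461) = 517314 / 352665 = 1.46687
The odds of melanoma are about 1.47 times as high in the sunbed user group.

1.47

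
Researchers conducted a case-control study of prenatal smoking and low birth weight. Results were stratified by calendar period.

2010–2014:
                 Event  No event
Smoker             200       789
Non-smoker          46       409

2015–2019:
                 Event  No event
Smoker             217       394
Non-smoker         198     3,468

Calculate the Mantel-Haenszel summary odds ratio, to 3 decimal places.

OR_MH = Σ(aᵢdᵢ/nᵢ) / Σ(bᵢcᵢ/nᵢ), where nᵢ is the stratum total.
Stratum 1 (2010–2014): n = 1444; a·d/n = 200·409/1444 = 56.6482; b·c/n = 789·46/1444 = 25.1343
Stratum 2 (2015–2019): n = 4277; a·d/n = 217·3468/4277 = 175.9542; b·c/n = 394·198/4277 = 18.2399
OR_MH = (56.6482 + 175.9542) / (25.1343 + 18.2399) = 232.6024 / 43.3742 = 5.36269

5.363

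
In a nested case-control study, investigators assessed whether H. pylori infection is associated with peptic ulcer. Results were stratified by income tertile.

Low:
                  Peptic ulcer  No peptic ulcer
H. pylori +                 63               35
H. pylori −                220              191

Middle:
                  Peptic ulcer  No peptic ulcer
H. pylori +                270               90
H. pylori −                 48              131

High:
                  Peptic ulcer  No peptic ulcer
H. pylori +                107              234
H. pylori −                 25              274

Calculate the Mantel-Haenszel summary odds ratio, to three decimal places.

4.184

OR_MH = Σ(aᵢdᵢ/nᵢ) / Σ(bᵢcᵢ/nᵢ), where nᵢ is the stratum total.
Stratum 1 (Low): n = 509; a·d/n = 63·191/509 = 23.6405; b·c/n = 35·220/509 = 15.1277
Stratum 2 (Middle): n = 539; a·d/n = 270·131/539 = 65.6215; b·c/n = 90·48/539 = 8.0148
Stratum 3 (High): n = 640; a·d/n = 107·274/640 = 45.8094; b·c/n = 234·25/640 = 9.1406
OR_MH = (23.6405 + 65.6215 + 45.8094) / (15.1277 + 8.0148 + 9.1406) = 135.0714 / 32.2832 = 4.18396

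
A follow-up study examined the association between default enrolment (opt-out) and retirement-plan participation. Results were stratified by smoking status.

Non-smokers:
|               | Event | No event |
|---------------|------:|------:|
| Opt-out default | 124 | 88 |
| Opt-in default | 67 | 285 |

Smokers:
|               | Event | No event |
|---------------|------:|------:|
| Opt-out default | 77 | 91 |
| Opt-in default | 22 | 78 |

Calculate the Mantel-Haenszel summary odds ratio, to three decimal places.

OR_MH = Σ(aᵢdᵢ/nᵢ) / Σ(bᵢcᵢ/nᵢ), where nᵢ is the stratum total.
Stratum 1 (Non-smokers): n = 564; a·d/n = 124·285/564 = 62.6596; b·c/n = 88·67/564 = 10.4539
Stratum 2 (Smokers): n = 268; a·d/n = 77·78/268 = 22.4104; b·c/n = 91·22/268 = 7.4701
OR_MH = (62.6596 + 22.4104) / (10.4539 + 7.4701) = 85.0700 / 17.9240 = 4.74614

4.746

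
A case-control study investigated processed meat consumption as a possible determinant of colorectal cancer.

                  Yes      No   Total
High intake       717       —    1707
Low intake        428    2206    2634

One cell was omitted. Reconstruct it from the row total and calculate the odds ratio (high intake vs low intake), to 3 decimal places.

The missing cell is in the exposed row: 1707 − 717 = 990.
So a = 717, b = 990, c = 428, d = 2206.
OR = (a·d)/(b·c) = (717 × 2206) / (990 × 428) = 1581702 / 423720 = 3.73289

3.733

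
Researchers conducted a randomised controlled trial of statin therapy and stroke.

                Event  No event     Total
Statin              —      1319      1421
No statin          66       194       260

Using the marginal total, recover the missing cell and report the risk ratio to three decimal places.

The missing cell is in the exposed row: 1421 − 1319 = 102.
So a = 102, b = 1319, c = 66, d = 194.
RR = [a/(a+b)] / [c/(c+d)] = (102/1421) / (66/260) = 0.07178/0.25385 = 0.28277

0.283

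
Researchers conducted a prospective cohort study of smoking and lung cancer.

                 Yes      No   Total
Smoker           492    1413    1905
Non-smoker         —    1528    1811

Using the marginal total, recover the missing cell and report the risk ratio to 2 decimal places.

1.65

The missing cell is in the unexposed row: 1811 − 1528 = 283.
So a = 492, b = 1413, c = 283, d = 1528.
RR = [a/(a+b)] / [c/(c+d)] = (492/1905) / (283/1811) = 0.25827/0.15627 = 1.65273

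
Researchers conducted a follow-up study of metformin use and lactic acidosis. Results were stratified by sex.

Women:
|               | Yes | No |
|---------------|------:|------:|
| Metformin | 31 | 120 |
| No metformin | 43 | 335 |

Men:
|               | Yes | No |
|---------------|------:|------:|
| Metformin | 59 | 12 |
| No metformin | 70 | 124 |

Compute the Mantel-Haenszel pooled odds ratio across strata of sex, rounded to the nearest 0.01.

OR_MH = Σ(aᵢdᵢ/nᵢ) / Σ(bᵢcᵢ/nᵢ), where nᵢ is the stratum total.
Stratum 1 (Women): n = 529; a·d/n = 31·335/529 = 19.6314; b·c/n = 120·43/529 = 9.7543
Stratum 2 (Men): n = 265; a·d/n = 59·124/265 = 27.6075; b·c/n = 12·70/265 = 3.1698
OR_MH = (19.6314 + 27.6075) / (9.7543 + 3.1698) = 47.2389 / 12.9241 = 3.65511

3.66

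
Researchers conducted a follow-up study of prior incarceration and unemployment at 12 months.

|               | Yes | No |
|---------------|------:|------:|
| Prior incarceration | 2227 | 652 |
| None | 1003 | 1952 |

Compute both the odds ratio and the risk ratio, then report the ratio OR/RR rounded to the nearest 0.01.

2.92

Cells: a = 2227, b = 652, c = 1003, d = 1952.
OR = (2227·1952)/(652·1003) = 4347104/653956 = 6.64740
Risk in exposed = 2227/2879 = 0.77353; risk in unexposed = 1003/2955 = 0.33942; RR = 2.27895
OR/RR = 6.64740 / 2.27895 = 2.91687
The outcome is not rare, so the OR lies further from 1 than the RR.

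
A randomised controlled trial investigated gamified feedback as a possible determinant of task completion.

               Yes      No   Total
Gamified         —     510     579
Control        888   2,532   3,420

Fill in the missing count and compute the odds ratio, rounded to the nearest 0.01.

The missing cell is in the exposed row: 579 − 510 = 69.
So a = 69, b = 510, c = 888, d = 2532.
OR = (a·d)/(b·c) = (69 × 2532) / (510 × 888) = 174708 / 452880 = 0.38577

0.39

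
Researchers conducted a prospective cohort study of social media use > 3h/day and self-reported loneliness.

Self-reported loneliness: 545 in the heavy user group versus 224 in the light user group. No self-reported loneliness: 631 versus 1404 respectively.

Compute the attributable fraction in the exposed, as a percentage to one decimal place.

70.3

From the description: a = 545, b = 631, c = 224, d = 1404.
Risk in exposed = 545/1176 = 0.46344; risk in unexposed = 224/1628 = 0.13759.
RR = 0.46344/0.13759 = 3.36818
AR% = (RR − 1)/RR × 100 = (3.36818 − 1)/3.36818 × 100 = 70.3104%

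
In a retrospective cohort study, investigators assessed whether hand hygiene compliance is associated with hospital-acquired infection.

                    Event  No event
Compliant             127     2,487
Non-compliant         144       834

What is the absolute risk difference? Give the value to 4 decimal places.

Cells: a = 127, b = 2487, c = 144, d = 834.
Risk in exposed = 127/2614 = 0.048585; risk in unexposed = 144/978 = 0.147239.
Risk difference = 0.048585 − 0.147239 = -0.098655

-0.0987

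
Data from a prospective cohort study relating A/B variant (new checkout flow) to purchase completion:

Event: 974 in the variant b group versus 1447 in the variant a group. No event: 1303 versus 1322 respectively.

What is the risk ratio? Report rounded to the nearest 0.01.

From the description: a = 974, b = 1303, c = 1447, d = 1322.
Risk in exposed = 974/2277 = 0.42776; risk in unexposed = 1447/2769 = 0.52257.
RR = 0.42776 / 0.52257 = 0.81856
The risk is 18% lower among the exposed than among the unexposed.

0.82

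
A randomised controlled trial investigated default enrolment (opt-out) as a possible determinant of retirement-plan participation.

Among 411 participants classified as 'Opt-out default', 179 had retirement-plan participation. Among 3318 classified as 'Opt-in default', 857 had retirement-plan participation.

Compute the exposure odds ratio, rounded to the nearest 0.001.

From the description: a = 179, b = 232, c = 857, d = 2461.
OR = (a·d)/(b·c) = (179 × 2461) / (232 × 857) = 440519 / 198824 = 2.21562
The odds of retirement-plan participation are about 2.22 times as high in the opt-out default group.

2.216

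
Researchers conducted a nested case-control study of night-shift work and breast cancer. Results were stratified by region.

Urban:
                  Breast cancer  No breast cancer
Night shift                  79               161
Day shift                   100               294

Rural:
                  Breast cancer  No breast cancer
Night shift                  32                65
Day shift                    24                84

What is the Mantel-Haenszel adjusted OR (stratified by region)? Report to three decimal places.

1.507

OR_MH = Σ(aᵢdᵢ/nᵢ) / Σ(bᵢcᵢ/nᵢ), where nᵢ is the stratum total.
Stratum 1 (Urban): n = 634; a·d/n = 79·294/634 = 36.6341; b·c/n = 161·100/634 = 25.3943
Stratum 2 (Rural): n = 205; a·d/n = 32·84/205 = 13.1122; b·c/n = 65·24/205 = 7.6098
OR_MH = (36.6341 + 13.1122) / (25.3943 + 7.6098) = 49.7463 / 33.0041 = 1.50728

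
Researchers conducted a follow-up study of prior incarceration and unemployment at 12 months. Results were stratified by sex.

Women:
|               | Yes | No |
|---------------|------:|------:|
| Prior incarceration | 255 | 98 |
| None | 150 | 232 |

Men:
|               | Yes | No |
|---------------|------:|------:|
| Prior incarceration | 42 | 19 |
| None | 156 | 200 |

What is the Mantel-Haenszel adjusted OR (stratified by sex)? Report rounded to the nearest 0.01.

OR_MH = Σ(aᵢdᵢ/nᵢ) / Σ(bᵢcᵢ/nᵢ), where nᵢ is the stratum total.
Stratum 1 (Women): n = 735; a·d/n = 255·232/735 = 80.4898; b·c/n = 98·150/735 = 20.0000
Stratum 2 (Men): n = 417; a·d/n = 42·200/417 = 20.1439; b·c/n = 19·156/417 = 7.1079
OR_MH = (80.4898 + 20.1439) / (20.0000 + 7.1079) = 100.6337 / 27.1079 = 3.71234

3.71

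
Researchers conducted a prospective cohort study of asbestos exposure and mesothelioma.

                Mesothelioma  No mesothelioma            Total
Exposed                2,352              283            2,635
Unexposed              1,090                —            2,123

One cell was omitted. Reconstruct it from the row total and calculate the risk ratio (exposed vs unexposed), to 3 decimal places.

1.739

The missing cell is in the unexposed row: 2123 − 1090 = 1033.
So a = 2352, b = 283, c = 1090, d = 1033.
RR = [a/(a+b)] / [c/(c+d)] = (2352/2635) / (1090/2123) = 0.89260/0.51342 = 1.73852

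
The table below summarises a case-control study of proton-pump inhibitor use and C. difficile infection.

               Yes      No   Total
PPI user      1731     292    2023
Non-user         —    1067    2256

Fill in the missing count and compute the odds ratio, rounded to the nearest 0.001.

The missing cell is in the unexposed row: 2256 − 1067 = 1189.
So a = 1731, b = 292, c = 1189, d = 1067.
OR = (a·d)/(b·c) = (1731 × 1067) / (292 × 1189) = 1846977 / 347188 = 5.31982

5.320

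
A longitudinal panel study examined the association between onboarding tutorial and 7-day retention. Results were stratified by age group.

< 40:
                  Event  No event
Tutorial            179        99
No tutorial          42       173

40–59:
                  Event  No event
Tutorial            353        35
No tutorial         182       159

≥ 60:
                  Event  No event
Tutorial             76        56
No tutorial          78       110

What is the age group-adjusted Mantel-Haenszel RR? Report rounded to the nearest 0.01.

RR_MH = Σ(aᵢ·n₀ᵢ/nᵢ) / Σ(cᵢ·n₁ᵢ/nᵢ), with n₁ᵢ = aᵢ+bᵢ (exposed), n₀ᵢ = cᵢ+dᵢ (unexposed), nᵢ = n₁ᵢ+n₀ᵢ.
Stratum 1 (< 40): n₁ = 278, n₀ = 215, n = 493; a·n₀/n = 179·215/493 = 78.0629; c·n₁/n = 42·278/493 = 23.6836
Stratum 2 (40–59): n₁ = 388, n₀ = 341, n = 729; a·n₀/n = 353·341/729 = 165.1207; c·n₁/n = 182·388/729 = 96.8669
Stratum 3 (≥ 60): n₁ = 132, n₀ = 188, n = 320; a·n₀/n = 76·188/320 = 44.6500; c·n₁/n = 78·132/320 = 32.1750
RR_MH = (78.0629 + 165.1207 + 44.6500) / (23.6836 + 96.8669 + 32.1750) = 287.8336 / 152.7255 = 1.88465

1.88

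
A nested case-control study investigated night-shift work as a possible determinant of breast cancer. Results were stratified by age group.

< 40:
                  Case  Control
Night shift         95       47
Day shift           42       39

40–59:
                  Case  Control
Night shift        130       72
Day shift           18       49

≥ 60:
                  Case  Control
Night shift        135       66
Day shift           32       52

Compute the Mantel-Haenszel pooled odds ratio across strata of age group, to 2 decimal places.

3.08

OR_MH = Σ(aᵢdᵢ/nᵢ) / Σ(bᵢcᵢ/nᵢ), where nᵢ is the stratum total.
Stratum 1 (< 40): n = 223; a·d/n = 95·39/223 = 16.6143; b·c/n = 47·42/223 = 8.8520
Stratum 2 (40–59): n = 269; a·d/n = 130·49/269 = 23.6803; b·c/n = 72·18/269 = 4.8178
Stratum 3 (≥ 60): n = 285; a·d/n = 135·52/285 = 24.6316; b·c/n = 66·32/285 = 7.4105
OR_MH = (16.6143 + 23.6803 + 24.6316) / (8.8520 + 4.8178 + 7.4105) = 64.9262 / 21.0804 = 3.07994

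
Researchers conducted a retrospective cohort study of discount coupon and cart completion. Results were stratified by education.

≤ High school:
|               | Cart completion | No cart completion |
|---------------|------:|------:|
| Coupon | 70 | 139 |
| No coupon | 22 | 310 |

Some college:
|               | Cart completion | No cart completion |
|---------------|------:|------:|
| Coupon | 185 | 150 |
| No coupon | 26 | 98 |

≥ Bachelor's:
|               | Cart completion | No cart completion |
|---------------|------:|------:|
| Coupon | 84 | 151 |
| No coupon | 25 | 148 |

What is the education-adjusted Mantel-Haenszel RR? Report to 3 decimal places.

3.070

RR_MH = Σ(aᵢ·n₀ᵢ/nᵢ) / Σ(cᵢ·n₁ᵢ/nᵢ), with n₁ᵢ = aᵢ+bᵢ (exposed), n₀ᵢ = cᵢ+dᵢ (unexposed), nᵢ = n₁ᵢ+n₀ᵢ.
Stratum 1 (≤ High school): n₁ = 209, n₀ = 332, n = 541; a·n₀/n = 70·332/541 = 42.9575; c·n₁/n = 22·209/541 = 8.4991
Stratum 2 (Some college): n₁ = 335, n₀ = 124, n = 459; a·n₀/n = 185·124/459 = 49.9782; c·n₁/n = 26·335/459 = 18.9760
Stratum 3 (≥ Bachelor's): n₁ = 235, n₀ = 173, n = 408; a·n₀/n = 84·173/408 = 35.6176; c·n₁/n = 25·235/408 = 14.3995
RR_MH = (42.9575 + 49.9782 + 35.6176) / (8.4991 + 18.9760 + 14.3995) = 128.5533 / 41.8746 = 3.06996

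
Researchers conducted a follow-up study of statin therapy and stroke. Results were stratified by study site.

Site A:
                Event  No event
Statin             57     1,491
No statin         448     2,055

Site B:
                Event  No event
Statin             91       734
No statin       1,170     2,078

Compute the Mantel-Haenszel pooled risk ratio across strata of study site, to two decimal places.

0.26

RR_MH = Σ(aᵢ·n₀ᵢ/nᵢ) / Σ(cᵢ·n₁ᵢ/nᵢ), with n₁ᵢ = aᵢ+bᵢ (exposed), n₀ᵢ = cᵢ+dᵢ (unexposed), nᵢ = n₁ᵢ+n₀ᵢ.
Stratum 1 (Site A): n₁ = 1548, n₀ = 2503, n = 4051; a·n₀/n = 57·2503/4051 = 35.2187; c·n₁/n = 448·1548/4051 = 171.1933
Stratum 2 (Site B): n₁ = 825, n₀ = 3248, n = 4073; a·n₀/n = 91·3248/4073 = 72.5676; c·n₁/n = 1170·825/4073 = 236.9875
RR_MH = (35.2187 + 72.5676) / (171.1933 + 236.9875) = 107.7864 / 408.1808 = 0.26407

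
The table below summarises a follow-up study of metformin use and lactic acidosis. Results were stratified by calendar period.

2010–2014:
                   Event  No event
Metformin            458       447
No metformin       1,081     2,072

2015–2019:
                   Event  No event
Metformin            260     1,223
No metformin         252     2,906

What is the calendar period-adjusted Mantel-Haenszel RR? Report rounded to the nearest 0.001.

1.657

RR_MH = Σ(aᵢ·n₀ᵢ/nᵢ) / Σ(cᵢ·n₁ᵢ/nᵢ), with n₁ᵢ = aᵢ+bᵢ (exposed), n₀ᵢ = cᵢ+dᵢ (unexposed), nᵢ = n₁ᵢ+n₀ᵢ.
Stratum 1 (2010–2014): n₁ = 905, n₀ = 3153, n = 4058; a·n₀/n = 458·3153/4058 = 355.8586; c·n₁/n = 1081·905/4058 = 241.0806
Stratum 2 (2015–2019): n₁ = 1483, n₀ = 3158, n = 4641; a·n₀/n = 260·3158/4641 = 176.9188; c·n₁/n = 252·1483/4641 = 80.5249
RR_MH = (355.8586 + 176.9188) / (241.0806 + 80.5249) = 532.7773 / 321.6055 = 1.65662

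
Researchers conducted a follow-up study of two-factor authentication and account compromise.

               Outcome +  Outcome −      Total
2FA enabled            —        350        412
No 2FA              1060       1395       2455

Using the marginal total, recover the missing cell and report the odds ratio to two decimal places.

The missing cell is in the exposed row: 412 − 350 = 62.
So a = 62, b = 350, c = 1060, d = 1395.
OR = (a·d)/(b·c) = (62 × 1395) / (350 × 1060) = 86490 / 371000 = 0.23313

0.23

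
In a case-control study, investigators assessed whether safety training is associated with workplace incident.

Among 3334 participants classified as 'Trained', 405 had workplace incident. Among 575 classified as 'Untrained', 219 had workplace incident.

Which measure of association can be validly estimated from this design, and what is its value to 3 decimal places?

From the description: a = 405, b = 2929, c = 219, d = 356.
This is a case-control study: participants were sampled on outcome status, so risks in the source population cannot be estimated directly — relative risk is not valid here. The odds ratio is the appropriate measure.
OR = (a·d)/(b·c) = (405 × 356) / (2929 × 219) = 144180 / 641451 = 0.22477

0.225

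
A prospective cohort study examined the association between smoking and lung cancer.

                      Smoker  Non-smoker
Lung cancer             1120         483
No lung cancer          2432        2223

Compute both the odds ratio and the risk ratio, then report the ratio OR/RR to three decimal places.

Reading the table with exposure as columns: a = 1120 (Smoker, case), b = 2432 (Smoker, non-case), c = 483 (Non-smoker, case), d = 2223.
OR = (1120·2223)/(2432·483) = 2489760/1174656 = 2.11957
Risk in exposed = 1120/3552 = 0.31532; risk in unexposed = 483/2706 = 0.17849; RR = 1.76655
OR/RR = 2.11957 / 1.76655 = 1.19983
The outcome is not rare, so the OR lies further from 1 than the RR.

1.200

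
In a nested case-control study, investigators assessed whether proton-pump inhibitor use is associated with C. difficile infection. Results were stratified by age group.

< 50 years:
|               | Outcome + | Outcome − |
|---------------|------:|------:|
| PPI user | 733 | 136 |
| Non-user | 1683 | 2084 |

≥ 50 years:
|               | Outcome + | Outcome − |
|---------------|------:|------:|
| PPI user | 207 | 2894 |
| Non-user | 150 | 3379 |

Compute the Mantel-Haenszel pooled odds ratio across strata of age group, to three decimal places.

OR_MH = Σ(aᵢdᵢ/nᵢ) / Σ(bᵢcᵢ/nᵢ), where nᵢ is the stratum total.
Stratum 1 (< 50 years): n = 4636; a·d/n = 733·2084/4636 = 329.5022; b·c/n = 136·1683/4636 = 49.3719
Stratum 2 (≥ 50 years): n = 6630; a·d/n = 207·3379/6630 = 105.4982; b·c/n = 2894·150/6630 = 65.4751
OR_MH = (329.5022 + 105.4982) / (49.3719 + 65.4751) = 435.0003 / 114.8470 = 3.78765

3.788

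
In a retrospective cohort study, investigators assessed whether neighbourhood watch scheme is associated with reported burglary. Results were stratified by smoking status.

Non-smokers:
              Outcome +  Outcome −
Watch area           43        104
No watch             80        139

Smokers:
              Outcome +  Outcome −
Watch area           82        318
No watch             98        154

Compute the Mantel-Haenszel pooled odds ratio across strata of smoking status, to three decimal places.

OR_MH = Σ(aᵢdᵢ/nᵢ) / Σ(bᵢcᵢ/nᵢ), where nᵢ is the stratum total.
Stratum 1 (Non-smokers): n = 366; a·d/n = 43·139/366 = 16.3306; b·c/n = 104·80/366 = 22.7322
Stratum 2 (Smokers): n = 652; a·d/n = 82·154/652 = 19.3681; b·c/n = 318·98/652 = 47.7975
OR_MH = (16.3306 + 19.3681) / (22.7322 + 47.7975) = 35.6987 / 70.5298 = 0.50615

0.506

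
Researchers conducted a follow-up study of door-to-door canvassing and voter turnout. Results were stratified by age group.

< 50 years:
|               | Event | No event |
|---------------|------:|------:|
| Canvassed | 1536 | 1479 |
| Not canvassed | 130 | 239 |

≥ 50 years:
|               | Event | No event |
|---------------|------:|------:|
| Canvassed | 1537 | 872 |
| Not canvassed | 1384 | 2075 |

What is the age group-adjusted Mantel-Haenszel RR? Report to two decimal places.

RR_MH = Σ(aᵢ·n₀ᵢ/nᵢ) / Σ(cᵢ·n₁ᵢ/nᵢ), with n₁ᵢ = aᵢ+bᵢ (exposed), n₀ᵢ = cᵢ+dᵢ (unexposed), nᵢ = n₁ᵢ+n₀ᵢ.
Stratum 1 (< 50 years): n₁ = 3015, n₀ = 369, n = 3384; a·n₀/n = 1536·369/3384 = 167.4894; c·n₁/n = 130·3015/3384 = 115.8245
Stratum 2 (≥ 50 years): n₁ = 2409, n₀ = 3459, n = 5868; a·n₀/n = 1537·3459/5868 = 906.0128; c·n₁/n = 1384·2409/5868 = 568.1759
RR_MH = (167.4894 + 906.0128) / (115.8245 + 568.1759) = 1073.5021 / 684.0003 = 1.56945

1.57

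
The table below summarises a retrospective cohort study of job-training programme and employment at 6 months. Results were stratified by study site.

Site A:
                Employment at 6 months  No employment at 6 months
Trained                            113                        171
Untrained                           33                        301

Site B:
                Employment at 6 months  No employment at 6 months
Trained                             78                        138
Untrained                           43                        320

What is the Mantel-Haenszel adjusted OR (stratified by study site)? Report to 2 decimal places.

OR_MH = Σ(aᵢdᵢ/nᵢ) / Σ(bᵢcᵢ/nᵢ), where nᵢ is the stratum total.
Stratum 1 (Site A): n = 618; a·d/n = 113·301/618 = 55.0372; b·c/n = 171·33/618 = 9.1311
Stratum 2 (Site B): n = 579; a·d/n = 78·320/579 = 43.1088; b·c/n = 138·43/579 = 10.2487
OR_MH = (55.0372 + 43.1088) / (9.1311 + 10.2487) = 98.1460 / 19.3798 = 5.06435

5.06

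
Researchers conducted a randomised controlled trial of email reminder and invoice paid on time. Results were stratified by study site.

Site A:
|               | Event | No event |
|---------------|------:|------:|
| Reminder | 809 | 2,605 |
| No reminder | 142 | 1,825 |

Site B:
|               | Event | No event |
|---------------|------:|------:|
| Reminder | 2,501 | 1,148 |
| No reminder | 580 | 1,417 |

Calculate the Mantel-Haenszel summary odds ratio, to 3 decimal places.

OR_MH = Σ(aᵢdᵢ/nᵢ) / Σ(bᵢcᵢ/nᵢ), where nᵢ is the stratum total.
Stratum 1 (Site A): n = 5381; a·d/n = 809·1825/5381 = 274.3774; b·c/n = 2605·142/5381 = 68.7437
Stratum 2 (Site B): n = 5646; a·d/n = 2501·1417/5646 = 627.6863; b·c/n = 1148·580/5646 = 117.9313
OR_MH = (274.3774 + 627.6863) / (68.7437 + 117.9313) = 902.0638 / 186.6750 = 4.83227

4.832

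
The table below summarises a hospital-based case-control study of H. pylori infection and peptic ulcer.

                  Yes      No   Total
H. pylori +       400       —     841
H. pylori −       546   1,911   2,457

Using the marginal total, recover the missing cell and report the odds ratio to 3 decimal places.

3.175

The missing cell is in the exposed row: 841 − 400 = 441.
So a = 400, b = 441, c = 546, d = 1911.
OR = (a·d)/(b·c) = (400 × 1911) / (441 × 546) = 764400 / 240786 = 3.17460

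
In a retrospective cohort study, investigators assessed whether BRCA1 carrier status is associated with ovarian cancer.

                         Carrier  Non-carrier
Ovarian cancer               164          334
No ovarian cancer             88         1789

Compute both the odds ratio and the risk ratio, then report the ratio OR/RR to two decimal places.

Reading the table with exposure as columns: a = 164 (Carrier, case), b = 88 (Carrier, non-case), c = 334 (Non-carrier, case), d = 1789.
OR = (164·1789)/(88·334) = 293396/29392 = 9.98217
Risk in exposed = 164/252 = 0.65079; risk in unexposed = 334/2123 = 0.15732; RR = 4.13663
OR/RR = 9.98217 / 4.13663 = 2.41312
The outcome is not rare, so the OR lies further from 1 than the RR.

2.41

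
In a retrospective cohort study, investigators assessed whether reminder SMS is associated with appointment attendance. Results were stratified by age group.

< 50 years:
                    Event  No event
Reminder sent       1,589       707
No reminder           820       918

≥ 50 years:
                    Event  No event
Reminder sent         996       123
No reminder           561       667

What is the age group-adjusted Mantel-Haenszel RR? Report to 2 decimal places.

1.64

RR_MH = Σ(aᵢ·n₀ᵢ/nᵢ) / Σ(cᵢ·n₁ᵢ/nᵢ), with n₁ᵢ = aᵢ+bᵢ (exposed), n₀ᵢ = cᵢ+dᵢ (unexposed), nᵢ = n₁ᵢ+n₀ᵢ.
Stratum 1 (< 50 years): n₁ = 2296, n₀ = 1738, n = 4034; a·n₀/n = 1589·1738/4034 = 684.6014; c·n₁/n = 820·2296/4034 = 466.7129
Stratum 2 (≥ 50 years): n₁ = 1119, n₀ = 1228, n = 2347; a·n₀/n = 996·1228/2347 = 521.1282; c·n₁/n = 561·1119/2347 = 267.4729
RR_MH = (684.6014 + 521.1282) / (466.7129 + 267.4729) = 1205.7296 / 734.1859 = 1.64227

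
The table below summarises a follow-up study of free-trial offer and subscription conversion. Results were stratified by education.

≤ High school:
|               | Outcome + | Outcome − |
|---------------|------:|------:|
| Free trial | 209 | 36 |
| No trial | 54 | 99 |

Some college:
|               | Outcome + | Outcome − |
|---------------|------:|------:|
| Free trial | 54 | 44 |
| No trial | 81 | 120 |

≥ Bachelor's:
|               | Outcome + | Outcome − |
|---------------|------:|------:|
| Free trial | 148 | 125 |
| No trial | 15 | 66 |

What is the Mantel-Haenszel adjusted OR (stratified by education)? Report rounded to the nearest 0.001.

4.581

OR_MH = Σ(aᵢdᵢ/nᵢ) / Σ(bᵢcᵢ/nᵢ), where nᵢ is the stratum total.
Stratum 1 (≤ High school): n = 398; a·d/n = 209·99/398 = 51.9874; b·c/n = 36·54/398 = 4.8844
Stratum 2 (Some college): n = 299; a·d/n = 54·120/299 = 21.6722; b·c/n = 44·81/299 = 11.9197
Stratum 3 (≥ Bachelor's): n = 354; a·d/n = 148·66/354 = 27.5932; b·c/n = 125·15/354 = 5.2966
OR_MH = (51.9874 + 21.6722 + 27.5932) / (4.8844 + 11.9197 + 5.2966) = 101.2529 / 22.1008 = 4.58142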